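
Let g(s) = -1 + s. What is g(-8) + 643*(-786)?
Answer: -505407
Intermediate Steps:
g(-8) + 643*(-786) = (-1 - 8) + 643*(-786) = -9 - 505398 = -505407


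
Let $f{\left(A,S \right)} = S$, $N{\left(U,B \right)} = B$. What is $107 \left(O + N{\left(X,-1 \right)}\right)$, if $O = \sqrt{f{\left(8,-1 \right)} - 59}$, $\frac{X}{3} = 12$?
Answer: $-107 + 214 i \sqrt{15} \approx -107.0 + 828.82 i$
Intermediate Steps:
$X = 36$ ($X = 3 \cdot 12 = 36$)
$O = 2 i \sqrt{15}$ ($O = \sqrt{-1 - 59} = \sqrt{-60} = 2 i \sqrt{15} \approx 7.746 i$)
$107 \left(O + N{\left(X,-1 \right)}\right) = 107 \left(2 i \sqrt{15} - 1\right) = 107 \left(-1 + 2 i \sqrt{15}\right) = -107 + 214 i \sqrt{15}$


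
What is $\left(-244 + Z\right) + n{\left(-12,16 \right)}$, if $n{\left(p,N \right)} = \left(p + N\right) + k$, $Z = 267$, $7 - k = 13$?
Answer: $21$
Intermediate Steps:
$k = -6$ ($k = 7 - 13 = -6$)
$n{\left(p,N \right)} = -6 + N + p$ ($n{\left(p,N \right)} = \left(p + N\right) - 6 = \left(N + p\right) - 6 = -6 + N + p$)
$\left(-244 + Z\right) + n{\left(-12,16 \right)} = \left(-244 + 267\right) - 2 = 23 - 2 = 21$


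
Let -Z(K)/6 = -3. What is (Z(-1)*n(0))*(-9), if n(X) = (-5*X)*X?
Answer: 0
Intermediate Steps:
n(X) = -5*X²
Z(K) = 18 (Z(K) = -6*(-3) = 18)
(Z(-1)*n(0))*(-9) = (18*(-5*0²))*(-9) = (18*(-5*0))*(-9) = (18*0)*(-9) = 0*(-9) = 0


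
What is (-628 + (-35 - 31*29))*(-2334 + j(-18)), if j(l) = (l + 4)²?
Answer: 3339556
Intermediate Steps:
j(l) = (4 + l)²
(-628 + (-35 - 31*29))*(-2334 + j(-18)) = (-628 + (-35 - 31*29))*(-2334 + (4 - 18)²) = (-628 + (-35 - 899))*(-2334 + (-14)²) = (-628 - 934)*(-2334 + 196) = -1562*(-2138) = 3339556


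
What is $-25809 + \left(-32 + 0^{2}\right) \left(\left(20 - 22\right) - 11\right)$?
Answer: $-25393$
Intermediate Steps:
$-25809 + \left(-32 + 0^{2}\right) \left(\left(20 - 22\right) - 11\right) = -25809 + \left(-32 + 0\right) \left(-2 - 11\right) = -25809 - -416 = -25809 + 416 = -25393$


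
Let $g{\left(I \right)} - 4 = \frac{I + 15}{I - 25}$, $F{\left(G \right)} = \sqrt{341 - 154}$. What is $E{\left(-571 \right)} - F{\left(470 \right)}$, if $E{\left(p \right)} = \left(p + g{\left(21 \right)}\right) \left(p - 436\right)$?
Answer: $580032 - \sqrt{187} \approx 5.8002 \cdot 10^{5}$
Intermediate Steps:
$F{\left(G \right)} = \sqrt{187}$
$g{\left(I \right)} = 4 + \frac{15 + I}{-25 + I}$ ($g{\left(I \right)} = 4 + \frac{I + 15}{I - 25} = 4 + \frac{15 + I}{-25 + I}$)
$E{\left(p \right)} = \left(-436 + p\right) \left(-5 + p\right)$ ($E{\left(p \right)} = \left(p + \frac{5 \left(-17 + 21\right)}{-25 + 21}\right) \left(p - 436\right) = \left(p + 5 \frac{1}{-4} \cdot 4\right) \left(-436 + p\right) = \left(p + 5 \left(- \frac{1}{4}\right) 4\right) \left(-436 + p\right) = \left(p - 5\right) \left(-436 + p\right) = \left(-5 + p\right) \left(-436 + p\right) = \left(-436 + p\right) \left(-5 + p\right)$)
$E{\left(-571 \right)} - F{\left(470 \right)} = \left(2180 + \left(-571\right)^{2} - -251811\right) - \sqrt{187} = \left(2180 + 326041 + 251811\right) - \sqrt{187} = 580032 - \sqrt{187}$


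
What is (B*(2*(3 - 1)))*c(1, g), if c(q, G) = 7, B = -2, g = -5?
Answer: -56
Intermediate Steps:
(B*(2*(3 - 1)))*c(1, g) = -4*(3 - 1)*7 = -4*2*7 = -2*4*7 = -8*7 = -56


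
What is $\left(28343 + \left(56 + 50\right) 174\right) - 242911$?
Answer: $-196124$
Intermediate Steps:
$\left(28343 + \left(56 + 50\right) 174\right) - 242911 = \left(28343 + 106 \cdot 174\right) - 242911 = \left(28343 + 18444\right) - 242911 = 46787 - 242911 = -196124$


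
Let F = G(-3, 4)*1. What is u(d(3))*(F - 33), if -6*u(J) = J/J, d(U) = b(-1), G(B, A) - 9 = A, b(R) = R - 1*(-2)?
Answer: 10/3 ≈ 3.3333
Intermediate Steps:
b(R) = 2 + R (b(R) = R + 2 = 2 + R)
G(B, A) = 9 + A
d(U) = 1 (d(U) = 2 - 1 = 1)
F = 13 (F = (9 + 4)*1 = 13*1 = 13)
u(J) = -⅙ (u(J) = -J/(6*J) = -⅙*1 = -⅙)
u(d(3))*(F - 33) = -(13 - 33)/6 = -⅙*(-20) = 10/3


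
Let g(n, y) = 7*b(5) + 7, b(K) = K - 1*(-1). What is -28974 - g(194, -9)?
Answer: -29023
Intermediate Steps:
b(K) = 1 + K (b(K) = K + 1 = 1 + K)
g(n, y) = 49 (g(n, y) = 7*(1 + 5) + 7 = 7*6 + 7 = 42 + 7 = 49)
-28974 - g(194, -9) = -28974 - 1*49 = -28974 - 49 = -29023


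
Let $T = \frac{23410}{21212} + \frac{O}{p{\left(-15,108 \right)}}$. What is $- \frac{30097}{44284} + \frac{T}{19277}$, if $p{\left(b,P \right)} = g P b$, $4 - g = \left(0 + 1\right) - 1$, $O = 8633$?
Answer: $- \frac{4984331009804869}{7333696468014480} \approx -0.67965$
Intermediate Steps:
$g = 4$ ($g = 4 - \left(\left(0 + 1\right) - 1\right) = 4 - \left(1 - 1\right) = 4 - 0 = 4 + 0 = 4$)
$p{\left(b,P \right)} = 4 P b$
$T = - \frac{7856599}{34363440}$ ($T = \frac{23410}{21212} + \frac{8633}{4 \cdot 108 \left(-15\right)} = 23410 \cdot \frac{1}{21212} + \frac{8633}{-6480} = \frac{11705}{10606} + 8633 \left(- \frac{1}{6480}\right) = \frac{11705}{10606} - \frac{8633}{6480} = - \frac{7856599}{34363440} \approx -0.22863$)
$- \frac{30097}{44284} + \frac{T}{19277} = - \frac{30097}{44284} - \frac{7856599}{34363440 \cdot 19277} = \left(-30097\right) \frac{1}{44284} - \frac{7856599}{662424032880} = - \frac{30097}{44284} - \frac{7856599}{662424032880} = - \frac{4984331009804869}{7333696468014480}$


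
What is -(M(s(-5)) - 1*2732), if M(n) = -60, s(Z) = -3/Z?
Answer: 2792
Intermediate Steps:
-(M(s(-5)) - 1*2732) = -(-60 - 1*2732) = -(-60 - 2732) = -1*(-2792) = 2792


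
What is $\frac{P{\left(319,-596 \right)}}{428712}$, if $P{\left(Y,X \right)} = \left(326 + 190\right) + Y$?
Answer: $\frac{835}{428712} \approx 0.0019477$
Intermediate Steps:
$P{\left(Y,X \right)} = 516 + Y$
$\frac{P{\left(319,-596 \right)}}{428712} = \frac{516 + 319}{428712} = 835 \cdot \frac{1}{428712} = \frac{835}{428712}$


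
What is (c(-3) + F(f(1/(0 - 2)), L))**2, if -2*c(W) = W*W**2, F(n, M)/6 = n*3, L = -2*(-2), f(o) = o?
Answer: 81/4 ≈ 20.250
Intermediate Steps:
L = 4
F(n, M) = 18*n (F(n, M) = 6*(n*3) = 6*(3*n) = 18*n)
c(W) = -W**3/2 (c(W) = -W*W**2/2 = -W**3/2)
(c(-3) + F(f(1/(0 - 2)), L))**2 = (-1/2*(-3)**3 + 18/(0 - 2))**2 = (-1/2*(-27) + 18/(-2))**2 = (27/2 + 18*(-1/2))**2 = (27/2 - 9)**2 = (9/2)**2 = 81/4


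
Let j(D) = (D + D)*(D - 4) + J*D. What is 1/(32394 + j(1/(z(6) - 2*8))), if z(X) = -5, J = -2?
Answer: 441/14285966 ≈ 3.0869e-5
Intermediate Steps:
j(D) = -2*D + 2*D*(-4 + D) (j(D) = (D + D)*(D - 4) - 2*D = (2*D)*(-4 + D) - 2*D = 2*D*(-4 + D) - 2*D = -2*D + 2*D*(-4 + D))
1/(32394 + j(1/(z(6) - 2*8))) = 1/(32394 + 2*(-5 + 1/(-5 - 2*8))/(-5 - 2*8)) = 1/(32394 + 2*(-5 + 1/(-5 - 16))/(-5 - 16)) = 1/(32394 + 2*(-5 + 1/(-21))/(-21)) = 1/(32394 + 2*(-1/21)*(-5 - 1/21)) = 1/(32394 + 2*(-1/21)*(-106/21)) = 1/(32394 + 212/441) = 1/(14285966/441) = 441/14285966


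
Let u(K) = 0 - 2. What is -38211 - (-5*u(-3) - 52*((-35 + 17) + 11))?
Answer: -38585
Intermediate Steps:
u(K) = -2
-38211 - (-5*u(-3) - 52*((-35 + 17) + 11)) = -38211 - (-5*(-2) - 52*((-35 + 17) + 11)) = -38211 - (10 - 52*(-18 + 11)) = -38211 - (10 - 52*(-7)) = -38211 - (10 + 364) = -38211 - 1*374 = -38211 - 374 = -38585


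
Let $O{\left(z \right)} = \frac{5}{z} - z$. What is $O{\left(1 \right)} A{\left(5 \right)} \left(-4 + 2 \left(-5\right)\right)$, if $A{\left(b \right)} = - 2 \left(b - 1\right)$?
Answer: $448$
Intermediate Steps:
$A{\left(b \right)} = 2 - 2 b$ ($A{\left(b \right)} = - 2 \left(-1 + b\right) = 2 - 2 b$)
$O{\left(z \right)} = - z + \frac{5}{z}$
$O{\left(1 \right)} A{\left(5 \right)} \left(-4 + 2 \left(-5\right)\right) = \left(\left(-1\right) 1 + \frac{5}{1}\right) \left(2 - 10\right) \left(-4 + 2 \left(-5\right)\right) = \left(-1 + 5 \cdot 1\right) \left(2 - 10\right) \left(-4 - 10\right) = \left(-1 + 5\right) \left(-8\right) \left(-14\right) = 4 \left(-8\right) \left(-14\right) = \left(-32\right) \left(-14\right) = 448$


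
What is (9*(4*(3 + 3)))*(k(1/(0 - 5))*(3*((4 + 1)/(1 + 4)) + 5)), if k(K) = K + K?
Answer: -3456/5 ≈ -691.20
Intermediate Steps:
k(K) = 2*K
(9*(4*(3 + 3)))*(k(1/(0 - 5))*(3*((4 + 1)/(1 + 4)) + 5)) = (9*(4*(3 + 3)))*((2/(0 - 5))*(3*((4 + 1)/(1 + 4)) + 5)) = (9*(4*6))*((2/(-5))*(3*(5/5) + 5)) = (9*24)*((2*(-1/5))*(3*(5*(1/5)) + 5)) = 216*(-2*(3*1 + 5)/5) = 216*(-2*(3 + 5)/5) = 216*(-2/5*8) = 216*(-16/5) = -3456/5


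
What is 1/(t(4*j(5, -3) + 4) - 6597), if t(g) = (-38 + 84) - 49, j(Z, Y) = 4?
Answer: -1/6600 ≈ -0.00015152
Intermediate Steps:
t(g) = -3 (t(g) = 46 - 49 = -3)
1/(t(4*j(5, -3) + 4) - 6597) = 1/(-3 - 6597) = 1/(-6600) = -1/6600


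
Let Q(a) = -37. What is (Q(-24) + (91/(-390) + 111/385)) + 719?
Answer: 1575547/2310 ≈ 682.05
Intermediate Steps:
(Q(-24) + (91/(-390) + 111/385)) + 719 = (-37 + (91/(-390) + 111/385)) + 719 = (-37 + (91*(-1/390) + 111*(1/385))) + 719 = (-37 + (-7/30 + 111/385)) + 719 = (-37 + 127/2310) + 719 = -85343/2310 + 719 = 1575547/2310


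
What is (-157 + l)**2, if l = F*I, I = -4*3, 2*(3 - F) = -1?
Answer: 39601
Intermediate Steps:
F = 7/2 (F = 3 - 1/2*(-1) = 3 + 1/2 = 7/2 ≈ 3.5000)
I = -12
l = -42 (l = (7/2)*(-12) = -42)
(-157 + l)**2 = (-157 - 42)**2 = (-199)**2 = 39601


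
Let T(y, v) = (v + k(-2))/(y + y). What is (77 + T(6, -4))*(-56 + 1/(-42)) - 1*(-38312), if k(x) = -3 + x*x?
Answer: 5714045/168 ≈ 34012.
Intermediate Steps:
k(x) = -3 + x²
T(y, v) = (1 + v)/(2*y) (T(y, v) = (v + (-3 + (-2)²))/(y + y) = (v + (-3 + 4))/((2*y)) = (v + 1)*(1/(2*y)) = (1 + v)*(1/(2*y)) = (1 + v)/(2*y))
(77 + T(6, -4))*(-56 + 1/(-42)) - 1*(-38312) = (77 + (½)*(1 - 4)/6)*(-56 + 1/(-42)) - 1*(-38312) = (77 + (½)*(⅙)*(-3))*(-56 - 1/42) + 38312 = (77 - ¼)*(-2353/42) + 38312 = (307/4)*(-2353/42) + 38312 = -722371/168 + 38312 = 5714045/168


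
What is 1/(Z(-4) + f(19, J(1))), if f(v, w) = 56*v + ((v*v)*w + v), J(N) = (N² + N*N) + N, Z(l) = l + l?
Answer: 1/2158 ≈ 0.00046339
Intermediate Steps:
Z(l) = 2*l
J(N) = N + 2*N² (J(N) = (N² + N²) + N = 2*N² + N = N + 2*N²)
f(v, w) = 57*v + w*v² (f(v, w) = 56*v + (v²*w + v) = 56*v + (w*v² + v) = 56*v + (v + w*v²) = 57*v + w*v²)
1/(Z(-4) + f(19, J(1))) = 1/(2*(-4) + 19*(57 + 19*(1*(1 + 2*1)))) = 1/(-8 + 19*(57 + 19*(1*(1 + 2)))) = 1/(-8 + 19*(57 + 19*(1*3))) = 1/(-8 + 19*(57 + 19*3)) = 1/(-8 + 19*(57 + 57)) = 1/(-8 + 19*114) = 1/(-8 + 2166) = 1/2158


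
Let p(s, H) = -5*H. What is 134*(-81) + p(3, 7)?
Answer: -10889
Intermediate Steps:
134*(-81) + p(3, 7) = 134*(-81) - 5*7 = -10854 - 35 = -10889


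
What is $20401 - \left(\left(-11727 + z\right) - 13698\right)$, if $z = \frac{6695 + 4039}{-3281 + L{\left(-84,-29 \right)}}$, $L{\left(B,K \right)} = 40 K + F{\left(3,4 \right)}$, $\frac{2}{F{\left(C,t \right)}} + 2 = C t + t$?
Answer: $\frac{237437029}{5181} \approx 45828.0$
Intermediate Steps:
$F{\left(C,t \right)} = \frac{2}{-2 + t + C t}$ ($F{\left(C,t \right)} = \frac{2}{-2 + \left(C t + t\right)} = \frac{2}{-2 + \left(t + C t\right)} = \frac{2}{-2 + t + C t}$)
$L{\left(B,K \right)} = \frac{1}{7} + 40 K$ ($L{\left(B,K \right)} = 40 K + \frac{2}{-2 + 4 + 3 \cdot 4} = 40 K + \frac{2}{-2 + 4 + 12} = 40 K + \frac{2}{14} = 40 K + 2 \cdot \frac{1}{14} = 40 K + \frac{1}{7} = \frac{1}{7} + 40 K$)
$z = - \frac{12523}{5181}$ ($z = \frac{6695 + 4039}{-3281 + \left(\frac{1}{7} + 40 \left(-29\right)\right)} = \frac{10734}{-3281 + \left(\frac{1}{7} - 1160\right)} = \frac{10734}{-3281 - \frac{8119}{7}} = \frac{10734}{- \frac{31086}{7}} = 10734 \left(- \frac{7}{31086}\right) = - \frac{12523}{5181} \approx -2.4171$)
$20401 - \left(\left(-11727 + z\right) - 13698\right) = 20401 - \left(\left(-11727 - \frac{12523}{5181}\right) - 13698\right) = 20401 - \left(- \frac{60770110}{5181} - 13698\right) = 20401 - - \frac{131739448}{5181} = 20401 + \frac{131739448}{5181} = \frac{237437029}{5181}$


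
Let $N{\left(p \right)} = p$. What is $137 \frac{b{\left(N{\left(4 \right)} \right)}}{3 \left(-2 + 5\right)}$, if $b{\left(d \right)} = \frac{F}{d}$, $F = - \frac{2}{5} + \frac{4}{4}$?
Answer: $\frac{137}{60} \approx 2.2833$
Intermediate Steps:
$F = \frac{3}{5}$ ($F = \left(-2\right) \frac{1}{5} + 4 \cdot \frac{1}{4} = - \frac{2}{5} + 1 = \frac{3}{5} \approx 0.6$)
$b{\left(d \right)} = \frac{3}{5 d}$
$137 \frac{b{\left(N{\left(4 \right)} \right)}}{3 \left(-2 + 5\right)} = 137 \frac{\frac{3}{5} \cdot \frac{1}{4}}{3 \left(-2 + 5\right)} = 137 \frac{\frac{3}{5} \cdot \frac{1}{4}}{3 \cdot 3} = 137 \frac{3}{20 \cdot 9} = 137 \cdot \frac{3}{20} \cdot \frac{1}{9} = 137 \cdot \frac{1}{60} = \frac{137}{60}$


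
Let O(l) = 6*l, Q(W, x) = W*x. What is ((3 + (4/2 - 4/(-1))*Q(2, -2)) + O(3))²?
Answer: 9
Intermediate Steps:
((3 + (4/2 - 4/(-1))*Q(2, -2)) + O(3))² = ((3 + (4/2 - 4/(-1))*(2*(-2))) + 6*3)² = ((3 + (4*(½) - 4*(-1))*(-4)) + 18)² = ((3 + (2 + 4)*(-4)) + 18)² = ((3 + 6*(-4)) + 18)² = ((3 - 24) + 18)² = (-21 + 18)² = (-3)² = 9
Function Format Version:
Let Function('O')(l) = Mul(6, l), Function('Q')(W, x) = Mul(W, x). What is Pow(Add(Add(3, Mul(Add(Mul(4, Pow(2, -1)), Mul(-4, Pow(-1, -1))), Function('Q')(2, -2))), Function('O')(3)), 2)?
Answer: 9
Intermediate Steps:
Pow(Add(Add(3, Mul(Add(Mul(4, Pow(2, -1)), Mul(-4, Pow(-1, -1))), Function('Q')(2, -2))), Function('O')(3)), 2) = Pow(Add(Add(3, Mul(Add(Mul(4, Pow(2, -1)), Mul(-4, Pow(-1, -1))), Mul(2, -2))), Mul(6, 3)), 2) = Pow(Add(Add(3, Mul(Add(Mul(4, Rational(1, 2)), Mul(-4, -1)), -4)), 18), 2) = Pow(Add(Add(3, Mul(Add(2, 4), -4)), 18), 2) = Pow(Add(Add(3, Mul(6, -4)), 18), 2) = Pow(Add(Add(3, -24), 18), 2) = Pow(Add(-21, 18), 2) = Pow(-3, 2) = 9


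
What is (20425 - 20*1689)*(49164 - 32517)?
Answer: -222320685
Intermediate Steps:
(20425 - 20*1689)*(49164 - 32517) = (20425 - 33780)*16647 = -13355*16647 = -222320685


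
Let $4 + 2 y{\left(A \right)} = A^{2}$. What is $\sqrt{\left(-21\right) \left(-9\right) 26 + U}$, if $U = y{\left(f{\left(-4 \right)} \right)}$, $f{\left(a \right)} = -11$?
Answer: $\frac{3 \sqrt{2210}}{2} \approx 70.516$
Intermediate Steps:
$y{\left(A \right)} = -2 + \frac{A^{2}}{2}$
$U = \frac{117}{2}$ ($U = -2 + \frac{\left(-11\right)^{2}}{2} = -2 + \frac{1}{2} \cdot 121 = -2 + \frac{121}{2} = \frac{117}{2} \approx 58.5$)
$\sqrt{\left(-21\right) \left(-9\right) 26 + U} = \sqrt{\left(-21\right) \left(-9\right) 26 + \frac{117}{2}} = \sqrt{189 \cdot 26 + \frac{117}{2}} = \sqrt{4914 + \frac{117}{2}} = \sqrt{\frac{9945}{2}} = \frac{3 \sqrt{2210}}{2}$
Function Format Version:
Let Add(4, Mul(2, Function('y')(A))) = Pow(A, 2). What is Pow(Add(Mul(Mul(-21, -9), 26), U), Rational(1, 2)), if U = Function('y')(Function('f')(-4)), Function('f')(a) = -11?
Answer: Mul(Rational(3, 2), Pow(2210, Rational(1, 2))) ≈ 70.516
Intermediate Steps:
Function('y')(A) = Add(-2, Mul(Rational(1, 2), Pow(A, 2)))
U = Rational(117, 2) (U = Add(-2, Mul(Rational(1, 2), Pow(-11, 2))) = Add(-2, Mul(Rational(1, 2), 121)) = Add(-2, Rational(121, 2)) = Rational(117, 2) ≈ 58.500)
Pow(Add(Mul(Mul(-21, -9), 26), U), Rational(1, 2)) = Pow(Add(Mul(Mul(-21, -9), 26), Rational(117, 2)), Rational(1, 2)) = Pow(Add(Mul(189, 26), Rational(117, 2)), Rational(1, 2)) = Pow(Add(4914, Rational(117, 2)), Rational(1, 2)) = Pow(Rational(9945, 2), Rational(1, 2)) = Mul(Rational(3, 2), Pow(2210, Rational(1, 2)))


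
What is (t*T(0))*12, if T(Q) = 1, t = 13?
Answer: 156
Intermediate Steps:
(t*T(0))*12 = (13*1)*12 = 13*12 = 156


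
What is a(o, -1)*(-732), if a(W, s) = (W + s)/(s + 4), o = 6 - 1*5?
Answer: 0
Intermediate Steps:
o = 1 (o = 6 - 5 = 1)
a(W, s) = (W + s)/(4 + s)
a(o, -1)*(-732) = ((1 - 1)/(4 - 1))*(-732) = (0/3)*(-732) = ((⅓)*0)*(-732) = 0*(-732) = 0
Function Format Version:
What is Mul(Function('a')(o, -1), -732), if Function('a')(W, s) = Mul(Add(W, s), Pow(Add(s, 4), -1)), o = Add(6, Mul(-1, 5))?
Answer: 0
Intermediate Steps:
o = 1 (o = Add(6, -5) = 1)
Function('a')(W, s) = Mul(Pow(Add(4, s), -1), Add(W, s)) (Function('a')(W, s) = Mul(Add(W, s), Pow(Add(4, s), -1)) = Mul(Pow(Add(4, s), -1), Add(W, s)))
Mul(Function('a')(o, -1), -732) = Mul(Mul(Pow(Add(4, -1), -1), Add(1, -1)), -732) = Mul(Mul(Pow(3, -1), 0), -732) = Mul(Mul(Rational(1, 3), 0), -732) = Mul(0, -732) = 0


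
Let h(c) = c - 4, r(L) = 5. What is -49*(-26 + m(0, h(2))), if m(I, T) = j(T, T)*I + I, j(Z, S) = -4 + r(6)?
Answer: 1274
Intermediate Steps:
j(Z, S) = 1 (j(Z, S) = -4 + 5 = 1)
h(c) = -4 + c
m(I, T) = 2*I (m(I, T) = 1*I + I = I + I = 2*I)
-49*(-26 + m(0, h(2))) = -49*(-26 + 2*0) = -49*(-26 + 0) = -49*(-26) = 1274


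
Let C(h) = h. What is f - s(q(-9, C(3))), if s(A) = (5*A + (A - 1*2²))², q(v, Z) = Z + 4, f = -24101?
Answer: -25545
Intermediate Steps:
q(v, Z) = 4 + Z
s(A) = (-4 + 6*A)² (s(A) = (5*A + (A - 1*4))² = (5*A + (A - 4))² = (5*A + (-4 + A))² = (-4 + 6*A)²)
f - s(q(-9, C(3))) = -24101 - 4*(-2 + 3*(4 + 3))² = -24101 - 4*(-2 + 3*7)² = -24101 - 4*(-2 + 21)² = -24101 - 4*19² = -24101 - 4*361 = -24101 - 1*1444 = -24101 - 1444 = -25545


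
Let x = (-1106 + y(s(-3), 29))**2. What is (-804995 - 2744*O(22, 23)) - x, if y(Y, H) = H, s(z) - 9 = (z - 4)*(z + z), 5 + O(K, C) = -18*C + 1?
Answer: -817932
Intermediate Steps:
O(K, C) = -4 - 18*C (O(K, C) = -5 + (-18*C + 1) = -5 + (1 - 18*C) = -4 - 18*C)
s(z) = 9 + 2*z*(-4 + z) (s(z) = 9 + (z - 4)*(z + z) = 9 + (-4 + z)*(2*z) = 9 + 2*z*(-4 + z))
x = 1159929 (x = (-1106 + 29)**2 = (-1077)**2 = 1159929)
(-804995 - 2744*O(22, 23)) - x = (-804995 - 2744*(-4 - 18*23)) - 1*1159929 = (-804995 - 2744*(-4 - 414)) - 1159929 = (-804995 - 2744*(-418)) - 1159929 = (-804995 + 1146992) - 1159929 = 341997 - 1159929 = -817932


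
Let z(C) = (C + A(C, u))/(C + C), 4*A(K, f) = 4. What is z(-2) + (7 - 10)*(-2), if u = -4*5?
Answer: 25/4 ≈ 6.2500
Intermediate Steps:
u = -20
A(K, f) = 1 (A(K, f) = (¼)*4 = 1)
z(C) = (1 + C)/(2*C) (z(C) = (C + 1)/(C + C) = (1 + C)/((2*C)) = (1 + C)*(1/(2*C)) = (1 + C)/(2*C))
z(-2) + (7 - 10)*(-2) = (½)*(1 - 2)/(-2) + (7 - 10)*(-2) = (½)*(-½)*(-1) - 3*(-2) = ¼ + 6 = 25/4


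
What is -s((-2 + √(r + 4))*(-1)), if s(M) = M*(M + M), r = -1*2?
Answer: -12 + 8*√2 ≈ -0.68629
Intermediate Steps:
r = -2
s(M) = 2*M² (s(M) = M*(2*M) = 2*M²)
-s((-2 + √(r + 4))*(-1)) = -2*((-2 + √(-2 + 4))*(-1))² = -2*((-2 + √2)*(-1))² = -2*(2 - √2)²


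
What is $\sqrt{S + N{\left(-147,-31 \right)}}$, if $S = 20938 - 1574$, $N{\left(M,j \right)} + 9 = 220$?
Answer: $15 \sqrt{87} \approx 139.91$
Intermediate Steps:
$N{\left(M,j \right)} = 211$ ($N{\left(M,j \right)} = -9 + 220 = 211$)
$S = 19364$ ($S = 20938 - 1574 = 19364$)
$\sqrt{S + N{\left(-147,-31 \right)}} = \sqrt{19364 + 211} = \sqrt{19575} = 15 \sqrt{87}$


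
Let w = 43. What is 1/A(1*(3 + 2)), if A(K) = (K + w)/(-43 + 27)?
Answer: -1/3 ≈ -0.33333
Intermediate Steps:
A(K) = -43/16 - K/16 (A(K) = (K + 43)/(-43 + 27) = (43 + K)/(-16) = (43 + K)*(-1/16) = -43/16 - K/16)
1/A(1*(3 + 2)) = 1/(-43/16 - (3 + 2)/16) = 1/(-43/16 - 5/16) = 1/(-3) = -1/3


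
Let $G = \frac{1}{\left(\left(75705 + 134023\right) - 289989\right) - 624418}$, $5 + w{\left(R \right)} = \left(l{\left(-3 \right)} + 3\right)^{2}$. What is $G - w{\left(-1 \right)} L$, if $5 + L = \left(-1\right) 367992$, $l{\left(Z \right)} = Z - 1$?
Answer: $- \frac{1037279031853}{704679} \approx -1.472 \cdot 10^{6}$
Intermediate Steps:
$l{\left(Z \right)} = -1 + Z$
$L = -367997$ ($L = -5 - 367992 = -367997$)
$w{\left(R \right)} = -4$ ($w{\left(R \right)} = -5 + \left(\left(-1 - 3\right) + 3\right)^{2} = -5 + \left(-4 + 3\right)^{2} = -5 + \left(-1\right)^{2} = -5 + 1 = -4$)
$G = - \frac{1}{704679}$ ($G = \frac{1}{\left(209728 - 289989\right) - 624418} = \frac{1}{-80261 - 624418} = \frac{1}{-704679} = - \frac{1}{704679} \approx -1.4191 \cdot 10^{-6}$)
$G - w{\left(-1 \right)} L = - \frac{1}{704679} - \left(-4\right) \left(-367997\right) = - \frac{1}{704679} - 1471988 = - \frac{1037279031853}{704679}$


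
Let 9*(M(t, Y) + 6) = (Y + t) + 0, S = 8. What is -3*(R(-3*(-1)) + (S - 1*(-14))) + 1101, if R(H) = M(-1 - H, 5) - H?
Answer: 3185/3 ≈ 1061.7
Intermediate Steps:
M(t, Y) = -6 + Y/9 + t/9 (M(t, Y) = -6 + ((Y + t) + 0)/9 = -6 + (Y + t)/9 = -6 + (Y/9 + t/9) = -6 + Y/9 + t/9)
R(H) = -50/9 - 10*H/9 (R(H) = (-6 + (1/9)*5 + (-1 - H)/9) - H = (-6 + 5/9 + (-1/9 - H/9)) - H = (-50/9 - H/9) - H = -50/9 - 10*H/9)
-3*(R(-3*(-1)) + (S - 1*(-14))) + 1101 = -3*((-50/9 - (-10)*(-1)/3) + (8 - 1*(-14))) + 1101 = -3*((-50/9 - 10/9*3) + (8 + 14)) + 1101 = -3*((-50/9 - 10/3) + 22) + 1101 = -3*(-80/9 + 22) + 1101 = -3*118/9 + 1101 = -118/3 + 1101 = 3185/3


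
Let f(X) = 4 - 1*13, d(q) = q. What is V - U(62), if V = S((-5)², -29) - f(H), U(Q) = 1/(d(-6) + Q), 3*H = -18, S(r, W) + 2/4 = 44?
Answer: 2939/56 ≈ 52.482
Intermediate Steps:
S(r, W) = 87/2 (S(r, W) = -½ + 44 = 87/2)
H = -6 (H = (⅓)*(-18) = -6)
f(X) = -9 (f(X) = 4 - 13 = -9)
U(Q) = 1/(-6 + Q)
V = 105/2 (V = 87/2 - 1*(-9) = 87/2 + 9 = 105/2 ≈ 52.500)
V - U(62) = 105/2 - 1/(-6 + 62) = 105/2 - 1/56 = 2939/56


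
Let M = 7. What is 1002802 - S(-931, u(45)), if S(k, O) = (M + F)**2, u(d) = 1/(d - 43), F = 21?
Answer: 1002018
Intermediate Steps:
u(d) = 1/(-43 + d)
S(k, O) = 784 (S(k, O) = (7 + 21)**2 = 28**2 = 784)
1002802 - S(-931, u(45)) = 1002802 - 1*784 = 1002802 - 784 = 1002018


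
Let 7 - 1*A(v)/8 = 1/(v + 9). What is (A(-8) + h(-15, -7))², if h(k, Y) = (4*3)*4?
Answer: 9216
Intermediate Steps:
h(k, Y) = 48 (h(k, Y) = 12*4 = 48)
A(v) = 56 - 8/(9 + v) (A(v) = 56 - 8/(v + 9) = 56 - 8/(9 + v))
(A(-8) + h(-15, -7))² = (8*(62 + 7*(-8))/(9 - 8) + 48)² = (8*(62 - 56)/1 + 48)² = (8*1*6 + 48)² = (48 + 48)² = 96² = 9216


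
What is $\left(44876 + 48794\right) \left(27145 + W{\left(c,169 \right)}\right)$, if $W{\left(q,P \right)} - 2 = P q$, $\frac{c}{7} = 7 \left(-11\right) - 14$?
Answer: $-7540997020$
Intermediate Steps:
$c = -637$ ($c = 7 \left(7 \left(-11\right) - 14\right) = 7 \left(-77 - 14\right) = 7 \left(-91\right) = -637$)
$W{\left(q,P \right)} = 2 + P q$
$\left(44876 + 48794\right) \left(27145 + W{\left(c,169 \right)}\right) = \left(44876 + 48794\right) \left(27145 + \left(2 + 169 \left(-637\right)\right)\right) = 93670 \left(27145 + \left(2 - 107653\right)\right) = 93670 \left(27145 - 107651\right) = 93670 \left(-80506\right) = -7540997020$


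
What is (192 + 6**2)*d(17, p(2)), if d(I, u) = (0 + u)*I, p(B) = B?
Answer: 7752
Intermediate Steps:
d(I, u) = I*u (d(I, u) = u*I = I*u)
(192 + 6**2)*d(17, p(2)) = (192 + 6**2)*(17*2) = (192 + 36)*34 = 228*34 = 7752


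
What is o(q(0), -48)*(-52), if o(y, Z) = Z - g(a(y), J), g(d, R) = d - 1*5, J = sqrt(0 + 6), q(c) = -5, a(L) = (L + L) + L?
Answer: 1456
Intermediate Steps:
a(L) = 3*L (a(L) = 2*L + L = 3*L)
J = sqrt(6) ≈ 2.4495
g(d, R) = -5 + d (g(d, R) = d - 5 = -5 + d)
o(y, Z) = 5 + Z - 3*y (o(y, Z) = Z - (-5 + 3*y) = Z + (5 - 3*y) = 5 + Z - 3*y)
o(q(0), -48)*(-52) = (5 - 48 - 3*(-5))*(-52) = (5 - 48 + 15)*(-52) = -28*(-52) = 1456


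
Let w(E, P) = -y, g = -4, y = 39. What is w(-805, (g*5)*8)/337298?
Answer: -3/25946 ≈ -0.00011562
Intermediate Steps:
w(E, P) = -39 (w(E, P) = -1*39 = -39)
w(-805, (g*5)*8)/337298 = -39/337298 = -39*1/337298 = -3/25946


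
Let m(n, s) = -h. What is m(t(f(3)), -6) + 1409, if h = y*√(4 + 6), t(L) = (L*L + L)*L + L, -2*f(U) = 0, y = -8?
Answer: 1409 + 8*√10 ≈ 1434.3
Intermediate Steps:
f(U) = 0 (f(U) = -½*0 = 0)
t(L) = L + L*(L + L²) (t(L) = (L² + L)*L + L = (L + L²)*L + L = L*(L + L²) + L = L + L*(L + L²))
h = -8*√10 (h = -8*√(4 + 6) = -8*√10 ≈ -25.298)
m(n, s) = 8*√10 (m(n, s) = -(-8)*√10 = 8*√10)
m(t(f(3)), -6) + 1409 = 8*√10 + 1409 = 1409 + 8*√10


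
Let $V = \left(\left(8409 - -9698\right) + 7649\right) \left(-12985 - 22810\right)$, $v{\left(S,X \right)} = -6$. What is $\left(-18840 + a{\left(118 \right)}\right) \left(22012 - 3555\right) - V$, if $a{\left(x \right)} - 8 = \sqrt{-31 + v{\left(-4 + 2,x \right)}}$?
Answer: $574353796 + 18457 i \sqrt{37} \approx 5.7435 \cdot 10^{8} + 1.1227 \cdot 10^{5} i$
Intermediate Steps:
$a{\left(x \right)} = 8 + i \sqrt{37}$ ($a{\left(x \right)} = 8 + \sqrt{-31 - 6} = 8 + \sqrt{-37} = 8 + i \sqrt{37}$)
$V = -921936020$ ($V = \left(\left(8409 + 9698\right) + 7649\right) \left(-35795\right) = \left(18107 + 7649\right) \left(-35795\right) = 25756 \left(-35795\right) = -921936020$)
$\left(-18840 + a{\left(118 \right)}\right) \left(22012 - 3555\right) - V = \left(-18840 + \left(8 + i \sqrt{37}\right)\right) \left(22012 - 3555\right) - -921936020 = \left(-18832 + i \sqrt{37}\right) 18457 + 921936020 = \left(-347582224 + 18457 i \sqrt{37}\right) + 921936020 = 574353796 + 18457 i \sqrt{37}$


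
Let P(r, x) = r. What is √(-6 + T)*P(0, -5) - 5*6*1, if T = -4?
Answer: -30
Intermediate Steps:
√(-6 + T)*P(0, -5) - 5*6*1 = √(-6 - 4)*0 - 5*6*1 = √(-10)*0 - 30*1 = (I*√10)*0 - 30 = 0 - 30 = -30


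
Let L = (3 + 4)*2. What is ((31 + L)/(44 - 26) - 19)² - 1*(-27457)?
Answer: 110917/4 ≈ 27729.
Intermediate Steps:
L = 14 (L = 7*2 = 14)
((31 + L)/(44 - 26) - 19)² - 1*(-27457) = ((31 + 14)/(44 - 26) - 19)² - 1*(-27457) = (45/18 - 19)² + 27457 = (45*(1/18) - 19)² + 27457 = (5/2 - 19)² + 27457 = (-33/2)² + 27457 = 1089/4 + 27457 = 110917/4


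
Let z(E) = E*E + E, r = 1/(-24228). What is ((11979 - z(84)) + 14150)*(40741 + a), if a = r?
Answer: 18743528190583/24228 ≈ 7.7363e+8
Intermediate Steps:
r = -1/24228 ≈ -4.1275e-5
a = -1/24228 ≈ -4.1275e-5
z(E) = E + E² (z(E) = E² + E = E + E²)
((11979 - z(84)) + 14150)*(40741 + a) = ((11979 - 84*(1 + 84)) + 14150)*(40741 - 1/24228) = ((11979 - 84*85) + 14150)*(987072947/24228) = ((11979 - 1*7140) + 14150)*(987072947/24228) = ((11979 - 7140) + 14150)*(987072947/24228) = (4839 + 14150)*(987072947/24228) = 18989*(987072947/24228) = 18743528190583/24228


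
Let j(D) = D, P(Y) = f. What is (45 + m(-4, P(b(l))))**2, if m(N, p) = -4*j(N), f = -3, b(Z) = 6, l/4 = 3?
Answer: 3721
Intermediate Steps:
l = 12 (l = 4*3 = 12)
P(Y) = -3
m(N, p) = -4*N
(45 + m(-4, P(b(l))))**2 = (45 - 4*(-4))**2 = (45 + 16)**2 = 61**2 = 3721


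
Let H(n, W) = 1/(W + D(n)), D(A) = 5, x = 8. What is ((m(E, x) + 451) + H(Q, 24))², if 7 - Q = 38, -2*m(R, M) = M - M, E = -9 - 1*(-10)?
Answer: 171086400/841 ≈ 2.0343e+5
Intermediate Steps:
E = 1 (E = -9 + 10 = 1)
m(R, M) = 0 (m(R, M) = -(M - M)/2 = -½*0 = 0)
Q = -31 (Q = 7 - 1*38 = 7 - 38 = -31)
H(n, W) = 1/(5 + W) (H(n, W) = 1/(W + 5) = 1/(5 + W))
((m(E, x) + 451) + H(Q, 24))² = ((0 + 451) + 1/(5 + 24))² = (451 + 1/29)² = (13080/29)² = 171086400/841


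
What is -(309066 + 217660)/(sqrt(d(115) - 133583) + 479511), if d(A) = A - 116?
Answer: -84190303662/76643644235 + 23175944*I*sqrt(69)/229930932705 ≈ -1.0985 + 0.00083727*I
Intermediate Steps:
d(A) = -116 + A
-(309066 + 217660)/(sqrt(d(115) - 133583) + 479511) = -(309066 + 217660)/(sqrt((-116 + 115) - 133583) + 479511) = -526726/(sqrt(-1 - 133583) + 479511) = -526726/(sqrt(-133584) + 479511) = -526726/(44*I*sqrt(69) + 479511) = -526726/(479511 + 44*I*sqrt(69))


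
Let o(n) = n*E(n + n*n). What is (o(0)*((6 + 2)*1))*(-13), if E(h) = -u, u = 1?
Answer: 0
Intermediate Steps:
E(h) = -1 (E(h) = -1*1 = -1)
o(n) = -n (o(n) = n*(-1) = -n)
(o(0)*((6 + 2)*1))*(-13) = ((-1*0)*((6 + 2)*1))*(-13) = (0*(8*1))*(-13) = (0*8)*(-13) = 0*(-13) = 0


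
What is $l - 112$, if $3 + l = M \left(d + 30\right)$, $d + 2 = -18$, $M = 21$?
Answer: $95$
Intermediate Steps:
$d = -20$ ($d = -2 - 18 = -20$)
$l = 207$ ($l = -3 + 21 \left(-20 + 30\right) = -3 + 21 \cdot 10 = -3 + 210 = 207$)
$l - 112 = 207 - 112 = 95$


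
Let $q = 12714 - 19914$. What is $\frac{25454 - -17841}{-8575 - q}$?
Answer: $- \frac{8659}{275} \approx -31.487$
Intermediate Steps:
$q = -7200$ ($q = 12714 - 19914 = -7200$)
$\frac{25454 - -17841}{-8575 - q} = \frac{25454 - -17841}{-8575 - -7200} = \frac{25454 + 17841}{-8575 + 7200} = \frac{43295}{-1375} = 43295 \left(- \frac{1}{1375}\right) = - \frac{8659}{275}$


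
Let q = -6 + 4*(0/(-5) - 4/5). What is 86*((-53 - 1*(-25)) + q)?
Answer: -15996/5 ≈ -3199.2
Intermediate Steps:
q = -46/5 (q = -6 + 4*(0*(-⅕) - 4*⅕) = -6 + 4*(0 - ⅘) = -6 + 4*(-⅘) = -6 - 16/5 = -46/5 ≈ -9.2000)
86*((-53 - 1*(-25)) + q) = 86*((-53 - 1*(-25)) - 46/5) = 86*((-53 + 25) - 46/5) = 86*(-28 - 46/5) = 86*(-186/5) = -15996/5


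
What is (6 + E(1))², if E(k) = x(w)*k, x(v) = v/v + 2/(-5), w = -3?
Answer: 1089/25 ≈ 43.560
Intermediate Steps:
x(v) = ⅗ (x(v) = 1 + 2*(-⅕) = 1 - ⅖ = ⅗)
E(k) = 3*k/5
(6 + E(1))² = (6 + (⅗)*1)² = (6 + ⅗)² = (33/5)² = 1089/25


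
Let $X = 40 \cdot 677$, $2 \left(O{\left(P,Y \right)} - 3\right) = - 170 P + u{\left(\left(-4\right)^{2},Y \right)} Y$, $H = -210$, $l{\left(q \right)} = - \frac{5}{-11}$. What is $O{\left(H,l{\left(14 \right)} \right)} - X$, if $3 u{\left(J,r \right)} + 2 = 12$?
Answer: $- \frac{304466}{33} \approx -9226.3$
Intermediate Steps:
$u{\left(J,r \right)} = \frac{10}{3}$ ($u{\left(J,r \right)} = - \frac{2}{3} + \frac{1}{3} \cdot 12 = - \frac{2}{3} + 4 = \frac{10}{3}$)
$l{\left(q \right)} = \frac{5}{11}$ ($l{\left(q \right)} = \left(-5\right) \left(- \frac{1}{11}\right) = \frac{5}{11}$)
$O{\left(P,Y \right)} = 3 - 85 P + \frac{5 Y}{3}$ ($O{\left(P,Y \right)} = 3 + \frac{- 170 P + \frac{10 Y}{3}}{2} = 3 - \left(85 P - \frac{5 Y}{3}\right) = 3 - 85 P + \frac{5 Y}{3}$)
$X = 27080$
$O{\left(H,l{\left(14 \right)} \right)} - X = \left(3 - -17850 + \frac{5}{3} \cdot \frac{5}{11}\right) - 27080 = \left(3 + 17850 + \frac{25}{33}\right) - 27080 = \frac{589174}{33} - 27080 = - \frac{304466}{33}$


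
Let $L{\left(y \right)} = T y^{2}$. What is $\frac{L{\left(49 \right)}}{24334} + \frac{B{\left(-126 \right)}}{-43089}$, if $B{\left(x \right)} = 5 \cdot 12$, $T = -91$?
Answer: $- \frac{3138672913}{349509242} \approx -8.9802$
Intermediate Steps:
$L{\left(y \right)} = - 91 y^{2}$
$B{\left(x \right)} = 60$
$\frac{L{\left(49 \right)}}{24334} + \frac{B{\left(-126 \right)}}{-43089} = \frac{\left(-91\right) 49^{2}}{24334} + \frac{60}{-43089} = \left(-91\right) 2401 \cdot \frac{1}{24334} + 60 \left(- \frac{1}{43089}\right) = \left(-218491\right) \frac{1}{24334} - \frac{20}{14363} = - \frac{218491}{24334} - \frac{20}{14363} = - \frac{3138672913}{349509242}$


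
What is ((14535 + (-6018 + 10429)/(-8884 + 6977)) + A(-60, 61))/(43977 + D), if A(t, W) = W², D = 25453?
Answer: 34809781/132403010 ≈ 0.26291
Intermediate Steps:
((14535 + (-6018 + 10429)/(-8884 + 6977)) + A(-60, 61))/(43977 + D) = ((14535 + (-6018 + 10429)/(-8884 + 6977)) + 61²)/(43977 + 25453) = ((14535 + 4411/(-1907)) + 3721)/69430 = ((14535 + 4411*(-1/1907)) + 3721)*(1/69430) = ((14535 - 4411/1907) + 3721)*(1/69430) = (27713834/1907 + 3721)*(1/69430) = (34809781/1907)*(1/69430) = 34809781/132403010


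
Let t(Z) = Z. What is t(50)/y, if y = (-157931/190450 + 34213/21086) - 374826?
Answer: -1930686875/14473402140129 ≈ -0.00013340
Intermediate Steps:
y = -28946804280258/77227475 (y = (-157931*1/190450 + 34213*(1/21086)) - 374826 = (-157931/190450 + 34213/21086) - 374826 = 61264092/77227475 - 374826 = -28946804280258/77227475 ≈ -3.7483e+5)
t(50)/y = 50/(-28946804280258/77227475) = 50*(-77227475/28946804280258) = -1930686875/14473402140129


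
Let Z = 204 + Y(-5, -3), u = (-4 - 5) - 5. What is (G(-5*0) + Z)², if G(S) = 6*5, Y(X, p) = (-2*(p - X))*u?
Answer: 84100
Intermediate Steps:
u = -14 (u = -9 - 5 = -14)
Y(X, p) = -28*X + 28*p (Y(X, p) = -2*(p - X)*(-14) = (-2*p + 2*X)*(-14) = -28*X + 28*p)
G(S) = 30
Z = 260 (Z = 204 + (-28*(-5) + 28*(-3)) = 204 + (140 - 84) = 204 + 56 = 260)
(G(-5*0) + Z)² = (30 + 260)² = 290² = 84100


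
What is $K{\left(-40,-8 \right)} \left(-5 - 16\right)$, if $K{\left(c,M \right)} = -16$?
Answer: $336$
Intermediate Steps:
$K{\left(-40,-8 \right)} \left(-5 - 16\right) = - 16 \left(-5 - 16\right) = \left(-16\right) \left(-21\right) = 336$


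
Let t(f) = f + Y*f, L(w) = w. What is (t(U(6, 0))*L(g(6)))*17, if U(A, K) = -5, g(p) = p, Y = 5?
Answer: -3060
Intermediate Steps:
t(f) = 6*f (t(f) = f + 5*f = 6*f)
(t(U(6, 0))*L(g(6)))*17 = ((6*(-5))*6)*17 = -30*6*17 = -180*17 = -3060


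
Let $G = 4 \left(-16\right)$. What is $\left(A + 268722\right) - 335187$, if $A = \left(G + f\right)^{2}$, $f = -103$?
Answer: $-38576$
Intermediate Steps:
$G = -64$
$A = 27889$ ($A = \left(-64 - 103\right)^{2} = \left(-167\right)^{2} = 27889$)
$\left(A + 268722\right) - 335187 = \left(27889 + 268722\right) - 335187 = 296611 - 335187 = -38576$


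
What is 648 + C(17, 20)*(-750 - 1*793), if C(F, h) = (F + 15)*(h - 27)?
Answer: 346280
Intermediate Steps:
C(F, h) = (-27 + h)*(15 + F) (C(F, h) = (15 + F)*(-27 + h) = (-27 + h)*(15 + F))
648 + C(17, 20)*(-750 - 1*793) = 648 + (-405 - 27*17 + 15*20 + 17*20)*(-750 - 1*793) = 648 + (-405 - 459 + 300 + 340)*(-750 - 793) = 648 - 224*(-1543) = 648 + 345632 = 346280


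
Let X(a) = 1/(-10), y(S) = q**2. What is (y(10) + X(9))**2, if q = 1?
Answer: 81/100 ≈ 0.81000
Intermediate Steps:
y(S) = 1 (y(S) = 1**2 = 1)
X(a) = -1/10
(y(10) + X(9))**2 = (1 - 1/10)**2 = (9/10)**2 = 81/100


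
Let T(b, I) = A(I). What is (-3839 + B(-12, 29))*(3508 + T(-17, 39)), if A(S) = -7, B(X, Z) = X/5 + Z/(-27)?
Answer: -201787526/15 ≈ -1.3452e+7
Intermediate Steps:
B(X, Z) = -Z/27 + X/5 (B(X, Z) = X*(⅕) + Z*(-1/27) = X/5 - Z/27 = -Z/27 + X/5)
T(b, I) = -7
(-3839 + B(-12, 29))*(3508 + T(-17, 39)) = (-3839 + (-1/27*29 + (⅕)*(-12)))*(3508 - 7) = (-3839 + (-29/27 - 12/5))*3501 = (-3839 - 469/135)*3501 = -518734/135*3501 = -201787526/15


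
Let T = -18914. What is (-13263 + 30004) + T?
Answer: -2173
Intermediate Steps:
(-13263 + 30004) + T = (-13263 + 30004) - 18914 = 16741 - 18914 = -2173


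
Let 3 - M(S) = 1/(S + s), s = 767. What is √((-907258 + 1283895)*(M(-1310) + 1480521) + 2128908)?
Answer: 11*√1358796380335395/543 ≈ 7.4674e+5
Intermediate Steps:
M(S) = 3 - 1/(767 + S) (M(S) = 3 - 1/(S + 767) = 3 - 1/(767 + S))
√((-907258 + 1283895)*(M(-1310) + 1480521) + 2128908) = √((-907258 + 1283895)*((2300 + 3*(-1310))/(767 - 1310) + 1480521) + 2128908) = √(376637*((2300 - 3930)/(-543) + 1480521) + 2128908) = √(376637*(-1/543*(-1630) + 1480521) + 2128908) = √(376637*(1630/543 + 1480521) + 2128908) = √(376637*(803924533/543) + 2128908) = √(302787724335521/543 + 2128908) = √(302788880332565/543) = 11*√1358796380335395/543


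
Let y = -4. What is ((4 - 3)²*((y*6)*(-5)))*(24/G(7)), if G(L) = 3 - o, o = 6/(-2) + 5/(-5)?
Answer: 2880/7 ≈ 411.43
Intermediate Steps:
o = -4 (o = 6*(-½) + 5*(-⅕) = -3 - 1 = -4)
G(L) = 7 (G(L) = 3 - 1*(-4) = 3 + 4 = 7)
((4 - 3)²*((y*6)*(-5)))*(24/G(7)) = ((4 - 3)²*(-4*6*(-5)))*(24/7) = (1²*(-24*(-5)))*(24*(⅐)) = (1*120)*(24/7) = 120*(24/7) = 2880/7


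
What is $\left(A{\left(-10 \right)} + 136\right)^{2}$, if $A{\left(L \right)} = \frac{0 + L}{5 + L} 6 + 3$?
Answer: $22801$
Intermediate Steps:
$A{\left(L \right)} = 3 + \frac{6 L}{5 + L}$ ($A{\left(L \right)} = \frac{L}{5 + L} 6 + 3 = \frac{6 L}{5 + L} + 3 = 3 + \frac{6 L}{5 + L}$)
$\left(A{\left(-10 \right)} + 136\right)^{2} = \left(\frac{3 \left(5 + 3 \left(-10\right)\right)}{5 - 10} + 136\right)^{2} = \left(\frac{3 \left(5 - 30\right)}{-5} + 136\right)^{2} = \left(3 \left(- \frac{1}{5}\right) \left(-25\right) + 136\right)^{2} = \left(15 + 136\right)^{2} = 151^{2} = 22801$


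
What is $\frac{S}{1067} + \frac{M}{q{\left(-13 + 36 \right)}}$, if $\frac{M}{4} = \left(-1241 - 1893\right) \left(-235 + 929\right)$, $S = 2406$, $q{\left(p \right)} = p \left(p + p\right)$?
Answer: $- \frac{4640168690}{564443} \approx -8220.8$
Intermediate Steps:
$q{\left(p \right)} = 2 p^{2}$ ($q{\left(p \right)} = p 2 p = 2 p^{2}$)
$M = -8699984$ ($M = 4 \left(-1241 - 1893\right) \left(-235 + 929\right) = 4 \left(\left(-3134\right) 694\right) = 4 \left(-2174996\right) = -8699984$)
$\frac{S}{1067} + \frac{M}{q{\left(-13 + 36 \right)}} = \frac{2406}{1067} - \frac{8699984}{2 \left(-13 + 36\right)^{2}} = 2406 \cdot \frac{1}{1067} - \frac{8699984}{2 \cdot 23^{2}} = \frac{2406}{1067} - \frac{8699984}{2 \cdot 529} = \frac{2406}{1067} - \frac{8699984}{1058} = \frac{2406}{1067} - \frac{4349992}{529} = - \frac{4640168690}{564443}$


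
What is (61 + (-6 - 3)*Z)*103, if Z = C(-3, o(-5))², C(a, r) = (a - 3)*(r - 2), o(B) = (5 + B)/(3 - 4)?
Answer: -127205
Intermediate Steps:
o(B) = -5 - B (o(B) = (5 + B)/(-1) = (5 + B)*(-1) = -5 - B)
C(a, r) = (-3 + a)*(-2 + r)
Z = 144 (Z = (6 - 3*(-5 - 1*(-5)) - 2*(-3) - 3*(-5 - 1*(-5)))² = (6 - 3*(-5 + 5) + 6 - 3*(-5 + 5))² = (6 - 3*0 + 6 - 3*0)² = (6 + 0 + 6 + 0)² = 12² = 144)
(61 + (-6 - 3)*Z)*103 = (61 + (-6 - 3)*144)*103 = (61 - 9*144)*103 = (61 - 1296)*103 = -1235*103 = -127205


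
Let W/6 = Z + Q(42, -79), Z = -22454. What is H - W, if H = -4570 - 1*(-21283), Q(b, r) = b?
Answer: 151185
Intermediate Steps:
H = 16713 (H = -4570 + 21283 = 16713)
W = -134472 (W = 6*(-22454 + 42) = 6*(-22412) = -134472)
H - W = 16713 - 1*(-134472) = 16713 + 134472 = 151185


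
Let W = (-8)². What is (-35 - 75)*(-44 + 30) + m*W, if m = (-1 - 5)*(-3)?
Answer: 2692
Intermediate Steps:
W = 64
m = 18 (m = -6*(-3) = 18)
(-35 - 75)*(-44 + 30) + m*W = (-35 - 75)*(-44 + 30) + 18*64 = -110*(-14) + 1152 = 1540 + 1152 = 2692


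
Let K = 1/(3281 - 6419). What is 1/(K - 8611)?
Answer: -3138/27021319 ≈ -0.00011613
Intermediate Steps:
K = -1/3138 (K = 1/(-3138) = -1/3138 ≈ -0.00031867)
1/(K - 8611) = 1/(-1/3138 - 8611) = 1/(-27021319/3138) = -3138/27021319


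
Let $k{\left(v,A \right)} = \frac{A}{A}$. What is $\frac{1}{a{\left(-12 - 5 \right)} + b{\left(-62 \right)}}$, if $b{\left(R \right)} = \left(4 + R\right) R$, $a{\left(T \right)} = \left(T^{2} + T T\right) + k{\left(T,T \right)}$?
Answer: $\frac{1}{4175} \approx 0.00023952$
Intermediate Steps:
$k{\left(v,A \right)} = 1$
$a{\left(T \right)} = 1 + 2 T^{2}$ ($a{\left(T \right)} = \left(T^{2} + T T\right) + 1 = \left(T^{2} + T^{2}\right) + 1 = 2 T^{2} + 1 = 1 + 2 T^{2}$)
$b{\left(R \right)} = R \left(4 + R\right)$
$\frac{1}{a{\left(-12 - 5 \right)} + b{\left(-62 \right)}} = \frac{1}{\left(1 + 2 \left(-12 - 5\right)^{2}\right) - 62 \left(4 - 62\right)} = \frac{1}{\left(1 + 2 \left(-17\right)^{2}\right) - -3596} = \frac{1}{\left(1 + 2 \cdot 289\right) + 3596} = \frac{1}{\left(1 + 578\right) + 3596} = \frac{1}{579 + 3596} = \frac{1}{4175}$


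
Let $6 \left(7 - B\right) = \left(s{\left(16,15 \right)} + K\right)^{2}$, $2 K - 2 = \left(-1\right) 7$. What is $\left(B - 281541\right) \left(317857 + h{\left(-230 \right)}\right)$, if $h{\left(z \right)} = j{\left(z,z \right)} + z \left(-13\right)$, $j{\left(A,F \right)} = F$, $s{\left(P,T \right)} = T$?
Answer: $- \frac{2166550461097}{24} \approx -9.0273 \cdot 10^{10}$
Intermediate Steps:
$K = - \frac{5}{2}$ ($K = 1 + \frac{\left(-1\right) 7}{2} = 1 + \frac{1}{2} \left(-7\right) = 1 - \frac{7}{2} = - \frac{5}{2} \approx -2.5$)
$B = - \frac{457}{24}$ ($B = 7 - \frac{\left(15 - \frac{5}{2}\right)^{2}}{6} = 7 - \frac{\left(\frac{25}{2}\right)^{2}}{6} = 7 - \frac{625}{24} = - \frac{457}{24} \approx -19.042$)
$h{\left(z \right)} = - 12 z$ ($h{\left(z \right)} = z + z \left(-13\right) = z - 13 z = - 12 z$)
$\left(B - 281541\right) \left(317857 + h{\left(-230 \right)}\right) = \left(- \frac{457}{24} - 281541\right) \left(317857 - -2760\right) = - \frac{6757441 \left(317857 + 2760\right)}{24} = \left(- \frac{6757441}{24}\right) 320617 = - \frac{2166550461097}{24}$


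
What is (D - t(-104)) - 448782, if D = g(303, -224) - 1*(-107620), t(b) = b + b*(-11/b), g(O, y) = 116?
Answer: -340931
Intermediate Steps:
t(b) = -11 + b (t(b) = b - 11 = -11 + b)
D = 107736 (D = 116 - 1*(-107620) = 116 + 107620 = 107736)
(D - t(-104)) - 448782 = (107736 - (-11 - 104)) - 448782 = (107736 - 1*(-115)) - 448782 = (107736 + 115) - 448782 = 107851 - 448782 = -340931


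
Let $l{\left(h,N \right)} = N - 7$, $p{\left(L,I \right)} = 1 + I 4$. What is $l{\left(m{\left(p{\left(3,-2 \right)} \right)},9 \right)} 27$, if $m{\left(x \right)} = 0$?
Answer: $54$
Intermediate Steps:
$p{\left(L,I \right)} = 1 + 4 I$
$l{\left(h,N \right)} = -7 + N$
$l{\left(m{\left(p{\left(3,-2 \right)} \right)},9 \right)} 27 = \left(-7 + 9\right) 27 = 2 \cdot 27 = 54$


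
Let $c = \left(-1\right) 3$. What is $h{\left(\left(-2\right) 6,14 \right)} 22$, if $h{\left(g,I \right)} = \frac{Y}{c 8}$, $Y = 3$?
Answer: $- \frac{11}{4} \approx -2.75$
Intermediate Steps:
$c = -3$
$h{\left(g,I \right)} = - \frac{1}{8}$ ($h{\left(g,I \right)} = \frac{3}{\left(-3\right) 8} = \frac{3}{-24} = 3 \left(- \frac{1}{24}\right) = - \frac{1}{8}$)
$h{\left(\left(-2\right) 6,14 \right)} 22 = \left(- \frac{1}{8}\right) 22 = - \frac{11}{4}$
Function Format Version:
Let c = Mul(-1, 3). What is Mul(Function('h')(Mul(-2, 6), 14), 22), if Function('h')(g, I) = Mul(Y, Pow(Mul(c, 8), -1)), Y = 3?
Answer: Rational(-11, 4) ≈ -2.7500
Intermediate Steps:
c = -3
Function('h')(g, I) = Rational(-1, 8) (Function('h')(g, I) = Mul(3, Pow(Mul(-3, 8), -1)) = Mul(3, Pow(-24, -1)) = Mul(3, Rational(-1, 24)) = Rational(-1, 8))
Mul(Function('h')(Mul(-2, 6), 14), 22) = Mul(Rational(-1, 8), 22) = Rational(-11, 4)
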